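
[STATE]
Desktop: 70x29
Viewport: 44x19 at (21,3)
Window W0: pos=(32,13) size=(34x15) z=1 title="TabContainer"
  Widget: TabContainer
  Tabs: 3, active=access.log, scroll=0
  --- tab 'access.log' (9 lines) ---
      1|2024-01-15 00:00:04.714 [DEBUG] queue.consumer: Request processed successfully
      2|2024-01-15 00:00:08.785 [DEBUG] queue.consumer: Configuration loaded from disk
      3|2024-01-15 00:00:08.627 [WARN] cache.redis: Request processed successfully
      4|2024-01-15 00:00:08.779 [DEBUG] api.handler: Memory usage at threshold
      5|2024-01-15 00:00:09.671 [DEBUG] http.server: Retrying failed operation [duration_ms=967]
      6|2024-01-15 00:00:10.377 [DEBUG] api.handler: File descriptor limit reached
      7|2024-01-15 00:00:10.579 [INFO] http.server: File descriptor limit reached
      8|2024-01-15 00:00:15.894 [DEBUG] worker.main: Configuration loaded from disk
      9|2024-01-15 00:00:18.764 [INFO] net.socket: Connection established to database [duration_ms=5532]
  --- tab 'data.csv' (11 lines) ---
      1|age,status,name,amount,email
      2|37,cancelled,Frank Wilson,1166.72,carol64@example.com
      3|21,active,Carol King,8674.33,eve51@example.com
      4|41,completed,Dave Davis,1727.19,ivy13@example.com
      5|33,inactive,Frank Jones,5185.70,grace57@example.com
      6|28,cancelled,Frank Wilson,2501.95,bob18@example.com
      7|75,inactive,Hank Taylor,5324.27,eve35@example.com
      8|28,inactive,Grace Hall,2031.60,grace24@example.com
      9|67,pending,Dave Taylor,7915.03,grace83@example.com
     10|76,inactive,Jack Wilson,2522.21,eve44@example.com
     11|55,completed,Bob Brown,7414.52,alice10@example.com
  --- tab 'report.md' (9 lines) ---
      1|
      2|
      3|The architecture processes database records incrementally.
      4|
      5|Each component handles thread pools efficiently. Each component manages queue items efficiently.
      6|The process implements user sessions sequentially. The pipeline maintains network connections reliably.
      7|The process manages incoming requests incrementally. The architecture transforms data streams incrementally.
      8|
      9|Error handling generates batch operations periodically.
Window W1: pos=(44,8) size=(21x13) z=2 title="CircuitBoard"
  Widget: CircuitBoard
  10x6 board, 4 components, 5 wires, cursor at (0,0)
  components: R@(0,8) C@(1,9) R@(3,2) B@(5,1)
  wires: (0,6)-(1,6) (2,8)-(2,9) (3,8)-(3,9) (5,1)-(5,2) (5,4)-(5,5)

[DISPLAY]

                                            
                                            
                                            
                                            
                                            
                       ┏━━━━━━━━━━━━━━━━━━━┓
                       ┃ CircuitBoard      ┃
                       ┠───────────────────┨
                       ┃   0 1 2 3 4 5 6 7 ┃
                       ┃0  [.]             ┃
           ┏━━━━━━━━━━━┃                   ┃
           ┃ TabContain┃1                  ┃
           ┠───────────┃                   ┃
           ┃[access.log┃2                  ┃
           ┃───────────┃                   ┃
           ┃2024-01-15 ┃3           R      ┃
           ┃2024-01-15 ┃                   ┃
           ┃2024-01-15 ┗━━━━━━━━━━━━━━━━━━━┛
           ┃2024-01-15 00:00:08.779 [DEBUG] 


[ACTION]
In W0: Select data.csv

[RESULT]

                                            
                                            
                                            
                                            
                                            
                       ┏━━━━━━━━━━━━━━━━━━━┓
                       ┃ CircuitBoard      ┃
                       ┠───────────────────┨
                       ┃   0 1 2 3 4 5 6 7 ┃
                       ┃0  [.]             ┃
           ┏━━━━━━━━━━━┃                   ┃
           ┃ TabContain┃1                  ┃
           ┠───────────┃                   ┃
           ┃ access.log┃2                  ┃
           ┃───────────┃                   ┃
           ┃age,status,┃3           R      ┃
           ┃37,cancelle┃                   ┃
           ┃21,active,C┗━━━━━━━━━━━━━━━━━━━┛
           ┃41,completed,Dave Davis,1727.19,


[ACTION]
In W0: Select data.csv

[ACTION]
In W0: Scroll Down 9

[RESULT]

                                            
                                            
                                            
                                            
                                            
                       ┏━━━━━━━━━━━━━━━━━━━┓
                       ┃ CircuitBoard      ┃
                       ┠───────────────────┨
                       ┃   0 1 2 3 4 5 6 7 ┃
                       ┃0  [.]             ┃
           ┏━━━━━━━━━━━┃                   ┃
           ┃ TabContain┃1                  ┃
           ┠───────────┃                   ┃
           ┃ access.log┃2                  ┃
           ┃───────────┃                   ┃
           ┃76,inactive┃3           R      ┃
           ┃55,complete┃                   ┃
           ┃           ┗━━━━━━━━━━━━━━━━━━━┛
           ┃                                


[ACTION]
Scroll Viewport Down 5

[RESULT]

                       ┏━━━━━━━━━━━━━━━━━━━┓
                       ┃ CircuitBoard      ┃
                       ┠───────────────────┨
                       ┃   0 1 2 3 4 5 6 7 ┃
                       ┃0  [.]             ┃
           ┏━━━━━━━━━━━┃                   ┃
           ┃ TabContain┃1                  ┃
           ┠───────────┃                   ┃
           ┃ access.log┃2                  ┃
           ┃───────────┃                   ┃
           ┃76,inactive┃3           R      ┃
           ┃55,complete┃                   ┃
           ┃           ┗━━━━━━━━━━━━━━━━━━━┛
           ┃                                
           ┃                                
           ┃                                
           ┃                                
           ┃                                
           ┃                                


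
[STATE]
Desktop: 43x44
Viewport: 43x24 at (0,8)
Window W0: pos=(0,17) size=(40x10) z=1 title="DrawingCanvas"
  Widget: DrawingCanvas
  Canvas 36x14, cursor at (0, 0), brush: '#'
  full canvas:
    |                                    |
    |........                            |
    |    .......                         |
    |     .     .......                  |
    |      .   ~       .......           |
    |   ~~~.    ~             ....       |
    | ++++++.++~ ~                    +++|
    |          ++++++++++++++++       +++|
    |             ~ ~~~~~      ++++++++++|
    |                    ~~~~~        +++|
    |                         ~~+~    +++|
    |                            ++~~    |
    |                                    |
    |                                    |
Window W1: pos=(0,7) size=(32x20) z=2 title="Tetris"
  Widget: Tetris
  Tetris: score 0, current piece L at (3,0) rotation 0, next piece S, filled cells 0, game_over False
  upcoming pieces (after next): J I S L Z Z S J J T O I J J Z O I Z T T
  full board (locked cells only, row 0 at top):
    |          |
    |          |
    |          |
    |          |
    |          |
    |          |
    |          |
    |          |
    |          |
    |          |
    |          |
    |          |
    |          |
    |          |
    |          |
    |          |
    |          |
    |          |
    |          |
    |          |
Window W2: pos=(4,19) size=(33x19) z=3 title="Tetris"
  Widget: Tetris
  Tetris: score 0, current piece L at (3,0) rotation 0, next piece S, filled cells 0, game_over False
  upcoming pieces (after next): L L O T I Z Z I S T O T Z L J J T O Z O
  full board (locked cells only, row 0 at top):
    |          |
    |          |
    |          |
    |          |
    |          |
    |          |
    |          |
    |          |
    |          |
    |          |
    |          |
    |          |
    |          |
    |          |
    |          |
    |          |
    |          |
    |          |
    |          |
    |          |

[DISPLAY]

┃ Tetris                       ┃           
┠──────────────────────────────┨           
┃          │Next:              ┃           
┃          │ ░░                ┃           
┃          │░░                 ┃           
┃          │                   ┃           
┃          │                   ┃           
┃          │                   ┃           
┃          │Score:             ┃           
┃          │0                  ┃━━━━━━━┓   
┃          │                   ┃       ┃   
┃   ┏━━━━━━━━━━━━━━━━━━━━━━━━━━━━━━━┓──┨   
┃   ┃ Tetris                        ┃  ┃   
┃   ┠───────────────────────────────┨  ┃   
┃   ┃          │Next:               ┃  ┃   
┃   ┃          │ ░░                 ┃  ┃   
┃   ┃          │░░                  ┃  ┃   
┃   ┃          │                    ┃  ┃   
┗━━━┃          │                    ┃━━┛   
    ┃          │                    ┃      
    ┃          │Score:              ┃      
    ┃          │0                   ┃      
    ┃          │                    ┃      
    ┃          │                    ┃      


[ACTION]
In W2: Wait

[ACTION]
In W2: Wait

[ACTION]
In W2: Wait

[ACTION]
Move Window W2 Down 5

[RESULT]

┃ Tetris                       ┃           
┠──────────────────────────────┨           
┃          │Next:              ┃           
┃          │ ░░                ┃           
┃          │░░                 ┃           
┃          │                   ┃           
┃          │                   ┃           
┃          │                   ┃           
┃          │Score:             ┃           
┃          │0                  ┃━━━━━━━┓   
┃          │                   ┃       ┃   
┃          │                   ┃───────┨   
┃          │                   ┃       ┃   
┃          │                   ┃       ┃   
┃          │                   ┃       ┃   
┃          │                   ┃       ┃   
┃   ┏━━━━━━━━━━━━━━━━━━━━━━━━━━━━━━━┓  ┃   
┃   ┃ Tetris                        ┃  ┃   
┗━━━┠───────────────────────────────┨━━┛   
    ┃          │Next:               ┃      
    ┃          │ ░░                 ┃      
    ┃          │░░                  ┃      
    ┃          │                    ┃      
    ┃          │                    ┃      


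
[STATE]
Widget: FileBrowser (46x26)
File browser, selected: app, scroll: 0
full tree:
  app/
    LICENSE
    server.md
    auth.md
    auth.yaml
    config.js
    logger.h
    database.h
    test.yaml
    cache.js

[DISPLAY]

> [-] app/                                    
    LICENSE                                   
    server.md                                 
    auth.md                                   
    auth.yaml                                 
    config.js                                 
    logger.h                                  
    database.h                                
    test.yaml                                 
    cache.js                                  
                                              
                                              
                                              
                                              
                                              
                                              
                                              
                                              
                                              
                                              
                                              
                                              
                                              
                                              
                                              
                                              


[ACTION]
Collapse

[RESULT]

> [+] app/                                    
                                              
                                              
                                              
                                              
                                              
                                              
                                              
                                              
                                              
                                              
                                              
                                              
                                              
                                              
                                              
                                              
                                              
                                              
                                              
                                              
                                              
                                              
                                              
                                              
                                              


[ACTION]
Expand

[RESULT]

> [-] app/                                    
    LICENSE                                   
    server.md                                 
    auth.md                                   
    auth.yaml                                 
    config.js                                 
    logger.h                                  
    database.h                                
    test.yaml                                 
    cache.js                                  
                                              
                                              
                                              
                                              
                                              
                                              
                                              
                                              
                                              
                                              
                                              
                                              
                                              
                                              
                                              
                                              


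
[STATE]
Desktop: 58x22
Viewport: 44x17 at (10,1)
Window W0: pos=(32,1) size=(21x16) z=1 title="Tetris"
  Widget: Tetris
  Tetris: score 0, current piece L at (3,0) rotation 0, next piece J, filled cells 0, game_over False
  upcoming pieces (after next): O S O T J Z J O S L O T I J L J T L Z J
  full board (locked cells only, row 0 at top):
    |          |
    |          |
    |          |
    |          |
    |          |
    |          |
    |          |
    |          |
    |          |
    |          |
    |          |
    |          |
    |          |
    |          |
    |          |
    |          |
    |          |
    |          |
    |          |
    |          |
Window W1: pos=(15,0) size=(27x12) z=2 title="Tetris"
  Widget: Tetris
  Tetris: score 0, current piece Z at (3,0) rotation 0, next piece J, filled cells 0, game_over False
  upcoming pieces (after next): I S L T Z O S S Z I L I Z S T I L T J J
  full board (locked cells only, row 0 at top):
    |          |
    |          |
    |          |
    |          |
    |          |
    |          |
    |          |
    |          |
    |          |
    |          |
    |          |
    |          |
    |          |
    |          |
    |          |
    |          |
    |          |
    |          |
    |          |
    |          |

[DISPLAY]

     ┃ Tetris                  ┃━━━━━━━━━━┓ 
     ┠─────────────────────────┨          ┃ 
     ┃          │Next:         ┃──────────┨ 
     ┃          │█             ┃ │Next:   ┃ 
     ┃          │███           ┃ │█       ┃ 
     ┃          │              ┃ │███     ┃ 
     ┃          │              ┃ │        ┃ 
     ┃          │              ┃ │        ┃ 
     ┃          │Score:        ┃ │        ┃ 
     ┃          │0             ┃ │Score:  ┃ 
     ┗━━━━━━━━━━━━━━━━━━━━━━━━━┛ │0       ┃ 
                      ┃          │        ┃ 
                      ┃          │        ┃ 
                      ┃          │        ┃ 
                      ┃          │        ┃ 
                      ┗━━━━━━━━━━━━━━━━━━━┛ 
                                            


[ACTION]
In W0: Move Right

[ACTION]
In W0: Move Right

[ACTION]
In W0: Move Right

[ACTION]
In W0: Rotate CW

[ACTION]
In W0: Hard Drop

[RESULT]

     ┃ Tetris                  ┃━━━━━━━━━━┓ 
     ┠─────────────────────────┨          ┃ 
     ┃          │Next:         ┃──────────┨ 
     ┃          │█             ┃ │Next:   ┃ 
     ┃          │███           ┃ │▓▓      ┃ 
     ┃          │              ┃ │▓▓      ┃ 
     ┃          │              ┃ │        ┃ 
     ┃          │              ┃ │        ┃ 
     ┃          │Score:        ┃ │        ┃ 
     ┃          │0             ┃ │Score:  ┃ 
     ┗━━━━━━━━━━━━━━━━━━━━━━━━━┛ │0       ┃ 
                      ┃          │        ┃ 
                      ┃      ▒   │        ┃ 
                      ┃      ▒   │        ┃ 
                      ┃      ▒▒  │        ┃ 
                      ┗━━━━━━━━━━━━━━━━━━━┛ 
                                            


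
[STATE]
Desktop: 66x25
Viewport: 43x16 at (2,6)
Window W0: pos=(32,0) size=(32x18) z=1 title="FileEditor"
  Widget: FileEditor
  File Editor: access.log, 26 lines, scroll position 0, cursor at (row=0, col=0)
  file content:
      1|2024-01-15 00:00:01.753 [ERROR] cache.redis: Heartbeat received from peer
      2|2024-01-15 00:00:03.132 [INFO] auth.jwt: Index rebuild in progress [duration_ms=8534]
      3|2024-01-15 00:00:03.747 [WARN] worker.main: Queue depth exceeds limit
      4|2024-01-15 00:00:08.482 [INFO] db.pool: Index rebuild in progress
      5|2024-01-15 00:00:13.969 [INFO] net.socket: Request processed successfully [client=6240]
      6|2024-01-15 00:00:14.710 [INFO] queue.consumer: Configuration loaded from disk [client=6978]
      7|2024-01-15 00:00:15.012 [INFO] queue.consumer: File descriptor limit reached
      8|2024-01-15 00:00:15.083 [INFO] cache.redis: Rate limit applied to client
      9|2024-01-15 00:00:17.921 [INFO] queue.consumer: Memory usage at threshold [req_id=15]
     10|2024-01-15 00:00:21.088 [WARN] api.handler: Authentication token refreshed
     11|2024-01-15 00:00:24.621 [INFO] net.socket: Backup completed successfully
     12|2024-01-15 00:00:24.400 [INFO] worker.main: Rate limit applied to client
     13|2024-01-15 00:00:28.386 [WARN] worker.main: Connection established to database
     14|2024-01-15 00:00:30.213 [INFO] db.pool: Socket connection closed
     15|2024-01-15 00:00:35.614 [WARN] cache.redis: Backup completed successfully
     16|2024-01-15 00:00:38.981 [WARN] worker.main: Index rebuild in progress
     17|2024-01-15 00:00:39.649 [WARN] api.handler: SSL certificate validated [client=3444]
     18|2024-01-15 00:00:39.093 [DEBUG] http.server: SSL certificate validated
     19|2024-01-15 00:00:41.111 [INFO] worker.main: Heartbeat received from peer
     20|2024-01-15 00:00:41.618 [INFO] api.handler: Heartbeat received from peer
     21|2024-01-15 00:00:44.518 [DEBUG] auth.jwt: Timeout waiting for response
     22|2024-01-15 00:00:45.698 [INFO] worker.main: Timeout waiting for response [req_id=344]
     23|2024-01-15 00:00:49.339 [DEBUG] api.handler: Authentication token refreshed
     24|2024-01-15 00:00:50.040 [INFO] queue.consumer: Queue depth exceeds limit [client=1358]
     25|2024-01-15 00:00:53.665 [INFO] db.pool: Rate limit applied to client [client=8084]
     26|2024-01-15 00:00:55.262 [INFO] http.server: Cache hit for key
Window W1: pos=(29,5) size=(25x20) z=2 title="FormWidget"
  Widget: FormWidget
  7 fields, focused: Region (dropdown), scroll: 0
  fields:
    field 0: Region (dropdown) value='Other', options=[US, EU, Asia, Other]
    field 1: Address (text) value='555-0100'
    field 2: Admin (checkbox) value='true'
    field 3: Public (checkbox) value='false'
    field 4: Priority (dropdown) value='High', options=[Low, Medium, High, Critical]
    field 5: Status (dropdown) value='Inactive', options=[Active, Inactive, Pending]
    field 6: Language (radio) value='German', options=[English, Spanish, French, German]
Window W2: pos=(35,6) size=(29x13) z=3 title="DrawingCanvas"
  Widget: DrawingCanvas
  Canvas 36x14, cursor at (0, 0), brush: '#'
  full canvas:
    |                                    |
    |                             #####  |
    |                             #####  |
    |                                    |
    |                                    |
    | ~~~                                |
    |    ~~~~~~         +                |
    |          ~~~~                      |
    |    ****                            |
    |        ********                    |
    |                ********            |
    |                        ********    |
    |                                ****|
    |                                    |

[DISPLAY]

                           ┃ Form┏━━━━━━━━━
                           ┠─────┃ DrawingC
                           ┃> Reg┠─────────
                           ┃  Add┃+        
                           ┃  Adm┃         
                           ┃  Pub┃         
                           ┃  Pri┃         
                           ┃  Sta┃         
                           ┃  Lan┃ ~~~     
                           ┃     ┃    ~~~~~
                           ┃     ┃         
                           ┃     ┃    **** 
                           ┃     ┗━━━━━━━━━
                           ┃               
                           ┃               
                           ┃               


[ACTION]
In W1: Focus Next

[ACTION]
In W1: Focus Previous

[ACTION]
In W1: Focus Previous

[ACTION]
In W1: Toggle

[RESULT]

                           ┃ Form┏━━━━━━━━━
                           ┠─────┃ DrawingC
                           ┃  Reg┠─────────
                           ┃  Add┃+        
                           ┃  Adm┃         
                           ┃  Pub┃         
                           ┃  Pri┃         
                           ┃  Sta┃         
                           ┃> Lan┃ ~~~     
                           ┃     ┃    ~~~~~
                           ┃     ┃         
                           ┃     ┃    **** 
                           ┃     ┗━━━━━━━━━
                           ┃               
                           ┃               
                           ┃               


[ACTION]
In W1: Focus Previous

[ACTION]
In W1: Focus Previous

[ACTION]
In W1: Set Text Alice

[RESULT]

                           ┃ Form┏━━━━━━━━━
                           ┠─────┃ DrawingC
                           ┃  Reg┠─────────
                           ┃  Add┃+        
                           ┃  Adm┃         
                           ┃  Pub┃         
                           ┃> Pri┃         
                           ┃  Sta┃         
                           ┃  Lan┃ ~~~     
                           ┃     ┃    ~~~~~
                           ┃     ┃         
                           ┃     ┃    **** 
                           ┃     ┗━━━━━━━━━
                           ┃               
                           ┃               
                           ┃               


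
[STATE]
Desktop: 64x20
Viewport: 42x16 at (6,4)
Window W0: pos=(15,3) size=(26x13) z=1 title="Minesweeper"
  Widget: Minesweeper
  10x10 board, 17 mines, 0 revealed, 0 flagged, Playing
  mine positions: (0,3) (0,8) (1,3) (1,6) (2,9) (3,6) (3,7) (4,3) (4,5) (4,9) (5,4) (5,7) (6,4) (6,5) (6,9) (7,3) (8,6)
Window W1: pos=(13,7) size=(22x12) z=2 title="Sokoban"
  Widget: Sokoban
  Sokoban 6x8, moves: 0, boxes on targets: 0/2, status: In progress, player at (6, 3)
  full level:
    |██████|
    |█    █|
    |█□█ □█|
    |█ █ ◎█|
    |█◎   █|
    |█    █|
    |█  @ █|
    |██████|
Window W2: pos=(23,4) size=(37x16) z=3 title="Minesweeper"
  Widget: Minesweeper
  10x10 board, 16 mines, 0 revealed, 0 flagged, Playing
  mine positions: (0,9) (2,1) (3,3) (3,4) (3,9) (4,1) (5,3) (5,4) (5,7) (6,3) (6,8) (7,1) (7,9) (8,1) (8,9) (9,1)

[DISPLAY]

         ┃ Minesw┏━━━━━━━━━━━━━━━━━━━━━━━━
         ┠───────┃ Minesweeper            
         ┃■■■■■■■┠────────────────────────
       ┏━━━━━━━━━┃■■■■■■■■■■              
       ┃ Sokoban ┃■■■■■■■■■■              
       ┠─────────┃■■■■■■■■■■              
       ┃██████   ┃■■■■■■■■■■              
       ┃█    █   ┃■■■■■■■■■■              
       ┃█□█ □█   ┃■■■■■■■■■■              
       ┃█ █ ◎█   ┃■■■■■■■■■■              
       ┃█◎   █   ┃■■■■■■■■■■              
       ┃█    █   ┃■■■■■■■■■■              
       ┃█  @ █   ┃■■■■■■■■■■              
       ┃██████   ┃                        
       ┗━━━━━━━━━┃                        
                 ┗━━━━━━━━━━━━━━━━━━━━━━━━


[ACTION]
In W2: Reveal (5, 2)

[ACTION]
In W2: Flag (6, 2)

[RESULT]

         ┃ Minesw┏━━━━━━━━━━━━━━━━━━━━━━━━
         ┠───────┃ Minesweeper            
         ┃■■■■■■■┠────────────────────────
       ┏━━━━━━━━━┃■■■■■■■■■■              
       ┃ Sokoban ┃■■■■■■■■■■              
       ┠─────────┃■■■■■■■■■■              
       ┃██████   ┃■■■■■■■■■■              
       ┃█    █   ┃■■■■■■■■■■              
       ┃█□█ □█   ┃■■3■■■■■■■              
       ┃█ █ ◎█   ┃■■⚑■■■■■■■              
       ┃█◎   █   ┃■■■■■■■■■■              
       ┃█    █   ┃■■■■■■■■■■              
       ┃█  @ █   ┃■■■■■■■■■■              
       ┃██████   ┃                        
       ┗━━━━━━━━━┃                        
                 ┗━━━━━━━━━━━━━━━━━━━━━━━━


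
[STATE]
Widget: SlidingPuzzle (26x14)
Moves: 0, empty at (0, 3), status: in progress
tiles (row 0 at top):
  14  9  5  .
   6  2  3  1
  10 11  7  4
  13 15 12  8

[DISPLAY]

┌────┬────┬────┬────┐     
│ 14 │  9 │  5 │    │     
├────┼────┼────┼────┤     
│  6 │  2 │  3 │  1 │     
├────┼────┼────┼────┤     
│ 10 │ 11 │  7 │  4 │     
├────┼────┼────┼────┤     
│ 13 │ 15 │ 12 │  8 │     
└────┴────┴────┴────┘     
Moves: 0                  
                          
                          
                          
                          


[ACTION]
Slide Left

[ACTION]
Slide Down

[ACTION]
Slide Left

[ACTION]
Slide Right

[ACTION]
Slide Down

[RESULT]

┌────┬────┬────┬────┐     
│ 14 │  9 │    │  5 │     
├────┼────┼────┼────┤     
│  6 │  2 │  3 │  1 │     
├────┼────┼────┼────┤     
│ 10 │ 11 │  7 │  4 │     
├────┼────┼────┼────┤     
│ 13 │ 15 │ 12 │  8 │     
└────┴────┴────┴────┘     
Moves: 1                  
                          
                          
                          
                          


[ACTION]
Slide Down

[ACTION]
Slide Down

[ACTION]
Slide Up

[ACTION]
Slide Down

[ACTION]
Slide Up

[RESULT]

┌────┬────┬────┬────┐     
│ 14 │  9 │  3 │  5 │     
├────┼────┼────┼────┤     
│  6 │  2 │    │  1 │     
├────┼────┼────┼────┤     
│ 10 │ 11 │  7 │  4 │     
├────┼────┼────┼────┤     
│ 13 │ 15 │ 12 │  8 │     
└────┴────┴────┴────┘     
Moves: 4                  
                          
                          
                          
                          


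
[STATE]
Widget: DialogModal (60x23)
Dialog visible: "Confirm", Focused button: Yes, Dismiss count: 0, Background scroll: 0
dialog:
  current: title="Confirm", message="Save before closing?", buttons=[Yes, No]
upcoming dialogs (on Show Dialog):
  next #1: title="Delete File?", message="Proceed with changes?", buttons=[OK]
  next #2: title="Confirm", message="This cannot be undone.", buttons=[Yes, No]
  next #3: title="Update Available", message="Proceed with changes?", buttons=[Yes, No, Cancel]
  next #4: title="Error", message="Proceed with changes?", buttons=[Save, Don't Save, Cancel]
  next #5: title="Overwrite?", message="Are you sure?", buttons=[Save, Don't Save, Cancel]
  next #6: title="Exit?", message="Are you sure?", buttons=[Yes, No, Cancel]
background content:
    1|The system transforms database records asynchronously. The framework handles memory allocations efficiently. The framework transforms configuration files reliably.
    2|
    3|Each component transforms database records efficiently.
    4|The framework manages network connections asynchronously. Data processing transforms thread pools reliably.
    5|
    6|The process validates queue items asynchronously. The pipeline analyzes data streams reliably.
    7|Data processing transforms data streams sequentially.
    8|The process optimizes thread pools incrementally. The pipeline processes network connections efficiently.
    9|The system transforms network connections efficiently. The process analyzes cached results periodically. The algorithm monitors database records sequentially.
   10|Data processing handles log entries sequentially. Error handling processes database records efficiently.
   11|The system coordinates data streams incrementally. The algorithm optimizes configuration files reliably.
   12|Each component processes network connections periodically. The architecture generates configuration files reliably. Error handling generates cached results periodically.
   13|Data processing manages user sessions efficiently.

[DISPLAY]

The system transforms database records asynchronously. The f
                                                            
Each component transforms database records efficiently.     
The framework manages network connections asynchronously. Da
                                                            
The process validates queue items asynchronously. The pipeli
Data processing transforms data streams sequentially.       
The process optimizes thread pools incrementally. The pipeli
The system transforms network connections efficiently. The p
Data processing ha┌──────────────────────┐tially. Error hand
The system coordin│       Confirm        │entally. The algor
Each component pro│ Save before closing? │ns periodically. T
Data processing ma│      [Yes]  No       │ciently.          
                  └──────────────────────┘                  
                                                            
                                                            
                                                            
                                                            
                                                            
                                                            
                                                            
                                                            
                                                            


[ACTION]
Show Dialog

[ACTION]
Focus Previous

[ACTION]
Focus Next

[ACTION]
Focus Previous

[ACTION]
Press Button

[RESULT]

The system transforms database records asynchronously. The f
                                                            
Each component transforms database records efficiently.     
The framework manages network connections asynchronously. Da
                                                            
The process validates queue items asynchronously. The pipeli
Data processing transforms data streams sequentially.       
The process optimizes thread pools incrementally. The pipeli
The system transforms network connections efficiently. The p
Data processing handles log entries sequentially. Error hand
The system coordinates data streams incrementally. The algor
Each component processes network connections periodically. T
Data processing manages user sessions efficiently.          
                                                            
                                                            
                                                            
                                                            
                                                            
                                                            
                                                            
                                                            
                                                            
                                                            


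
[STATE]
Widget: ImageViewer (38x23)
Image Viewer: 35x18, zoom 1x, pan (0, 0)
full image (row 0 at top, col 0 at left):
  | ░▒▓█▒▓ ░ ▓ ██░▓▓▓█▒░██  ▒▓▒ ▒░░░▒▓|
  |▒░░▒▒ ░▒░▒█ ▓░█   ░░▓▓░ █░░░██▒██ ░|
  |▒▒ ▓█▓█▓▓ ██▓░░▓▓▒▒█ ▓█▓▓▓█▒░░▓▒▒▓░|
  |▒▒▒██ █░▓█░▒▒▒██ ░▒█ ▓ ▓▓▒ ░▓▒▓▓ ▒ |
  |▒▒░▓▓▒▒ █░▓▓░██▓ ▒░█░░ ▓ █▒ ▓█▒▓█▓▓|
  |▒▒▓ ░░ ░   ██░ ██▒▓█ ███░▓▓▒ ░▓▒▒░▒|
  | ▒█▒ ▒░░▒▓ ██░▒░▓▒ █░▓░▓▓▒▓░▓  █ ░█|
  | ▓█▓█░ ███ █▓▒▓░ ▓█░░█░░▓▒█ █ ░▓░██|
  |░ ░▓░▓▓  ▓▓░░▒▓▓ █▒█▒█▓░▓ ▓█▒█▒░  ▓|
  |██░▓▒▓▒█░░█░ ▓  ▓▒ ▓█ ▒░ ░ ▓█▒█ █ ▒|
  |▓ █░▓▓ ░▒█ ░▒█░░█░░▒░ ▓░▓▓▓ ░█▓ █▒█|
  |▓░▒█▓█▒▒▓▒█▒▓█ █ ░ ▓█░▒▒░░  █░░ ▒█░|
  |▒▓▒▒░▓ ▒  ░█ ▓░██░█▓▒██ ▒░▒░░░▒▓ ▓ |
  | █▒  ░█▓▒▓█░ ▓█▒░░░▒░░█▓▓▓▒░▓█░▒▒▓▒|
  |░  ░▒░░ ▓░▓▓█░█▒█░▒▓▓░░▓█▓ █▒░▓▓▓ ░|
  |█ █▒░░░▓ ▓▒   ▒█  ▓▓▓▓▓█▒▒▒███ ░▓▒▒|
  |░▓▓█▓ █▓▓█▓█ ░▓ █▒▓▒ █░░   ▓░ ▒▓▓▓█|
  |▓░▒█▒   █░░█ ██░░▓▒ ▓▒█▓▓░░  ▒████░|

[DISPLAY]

 ░▒▓█▒▓ ░ ▓ ██░▓▓▓█▒░██  ▒▓▒ ▒░░░▒▓   
▒░░▒▒ ░▒░▒█ ▓░█   ░░▓▓░ █░░░██▒██ ░   
▒▒ ▓█▓█▓▓ ██▓░░▓▓▒▒█ ▓█▓▓▓█▒░░▓▒▒▓░   
▒▒▒██ █░▓█░▒▒▒██ ░▒█ ▓ ▓▓▒ ░▓▒▓▓ ▒    
▒▒░▓▓▒▒ █░▓▓░██▓ ▒░█░░ ▓ █▒ ▓█▒▓█▓▓   
▒▒▓ ░░ ░   ██░ ██▒▓█ ███░▓▓▒ ░▓▒▒░▒   
 ▒█▒ ▒░░▒▓ ██░▒░▓▒ █░▓░▓▓▒▓░▓  █ ░█   
 ▓█▓█░ ███ █▓▒▓░ ▓█░░█░░▓▒█ █ ░▓░██   
░ ░▓░▓▓  ▓▓░░▒▓▓ █▒█▒█▓░▓ ▓█▒█▒░  ▓   
██░▓▒▓▒█░░█░ ▓  ▓▒ ▓█ ▒░ ░ ▓█▒█ █ ▒   
▓ █░▓▓ ░▒█ ░▒█░░█░░▒░ ▓░▓▓▓ ░█▓ █▒█   
▓░▒█▓█▒▒▓▒█▒▓█ █ ░ ▓█░▒▒░░  █░░ ▒█░   
▒▓▒▒░▓ ▒  ░█ ▓░██░█▓▒██ ▒░▒░░░▒▓ ▓    
 █▒  ░█▓▒▓█░ ▓█▒░░░▒░░█▓▓▓▒░▓█░▒▒▓▒   
░  ░▒░░ ▓░▓▓█░█▒█░▒▓▓░░▓█▓ █▒░▓▓▓ ░   
█ █▒░░░▓ ▓▒   ▒█  ▓▓▓▓▓█▒▒▒███ ░▓▒▒   
░▓▓█▓ █▓▓█▓█ ░▓ █▒▓▒ █░░   ▓░ ▒▓▓▓█   
▓░▒█▒   █░░█ ██░░▓▒ ▓▒█▓▓░░  ▒████░   
                                      
                                      
                                      
                                      
                                      


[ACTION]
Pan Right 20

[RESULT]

░██  ▒▓▒ ▒░░░▒▓                       
▓▓░ █░░░██▒██ ░                       
 ▓█▓▓▓█▒░░▓▒▒▓░                       
 ▓ ▓▓▒ ░▓▒▓▓ ▒                        
░░ ▓ █▒ ▓█▒▓█▓▓                       
 ███░▓▓▒ ░▓▒▒░▒                       
░▓░▓▓▒▓░▓  █ ░█                       
░█░░▓▒█ █ ░▓░██                       
▒█▓░▓ ▓█▒█▒░  ▓                       
█ ▒░ ░ ▓█▒█ █ ▒                       
░ ▓░▓▓▓ ░█▓ █▒█                       
█░▒▒░░  █░░ ▒█░                       
▒██ ▒░▒░░░▒▓ ▓                        
░░█▓▓▓▒░▓█░▒▒▓▒                       
▓░░▓█▓ █▒░▓▓▓ ░                       
▓▓▓█▒▒▒███ ░▓▒▒                       
 █░░   ▓░ ▒▓▓▓█                       
▓▒█▓▓░░  ▒████░                       
                                      
                                      
                                      
                                      
                                      


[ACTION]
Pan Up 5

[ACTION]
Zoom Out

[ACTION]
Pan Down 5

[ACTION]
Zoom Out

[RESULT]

 ███░▓▓▒ ░▓▒▒░▒                       
░▓░▓▓▒▓░▓  █ ░█                       
░█░░▓▒█ █ ░▓░██                       
▒█▓░▓ ▓█▒█▒░  ▓                       
█ ▒░ ░ ▓█▒█ █ ▒                       
░ ▓░▓▓▓ ░█▓ █▒█                       
█░▒▒░░  █░░ ▒█░                       
▒██ ▒░▒░░░▒▓ ▓                        
░░█▓▓▓▒░▓█░▒▒▓▒                       
▓░░▓█▓ █▒░▓▓▓ ░                       
▓▓▓█▒▒▒███ ░▓▒▒                       
 █░░   ▓░ ▒▓▓▓█                       
▓▒█▓▓░░  ▒████░                       
                                      
                                      
                                      
                                      
                                      
                                      
                                      
                                      
                                      
                                      
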